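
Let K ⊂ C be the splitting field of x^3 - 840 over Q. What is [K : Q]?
[K : Q] = 6

The roots of x^3 - 840 are ∛840, ω∛840, ω^2∛840 where ω = e^(2πi/3) is a primitive cube root of unity, so K = Q(∛840, ω). Now [Q(∛840):Q] = 3 (since 840 is not a perfect cube, x^3 - 840 is irreducible) and [Q(ω):Q] = 2. Both 2 and 3 divide [K:Q], and [K:Q] ≤ 3·2 = 6, so [K:Q] = 6. (Equivalently: Q(∛840) ⊂ R but ω ∉ R, so [K : Q(∛840)] = 2.)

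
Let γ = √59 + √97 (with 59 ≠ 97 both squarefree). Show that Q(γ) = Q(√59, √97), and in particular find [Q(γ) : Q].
[Q(γ) : Q] = 4 (equivalently, Q(γ) = Q(√59, √97))

Obviously Q(γ) ⊆ Q(√59, √97), and [Q(√59, √97):Q] = 4 (since 59, 97 are distinct squarefree integers > 1 with 5723 not a perfect square). To show equality we compute the minimal polynomial of γ. From γ = √59 + √97: γ^2 = 59 + 2√(5723) + 97 = 156 + 2√(5723), so γ^2 - 156 = 2√(5723); squaring, (γ^2 - 156)^2 = 4·5723, i.e. γ^4 - 312γ^2 + 24336 - 22892 = 0, i.e. γ^4 - 312γ^2 + 1444 = 0. So γ is a root of x^4 - 312x^2 + 1444. This polynomial is irreducible over Q: it has no rational root (each ±√59 ± √97 is irrational), and any factorization into two quadratics over Q would force √(5723) ∈ Q (pairing opposite roots) or √59, √97 ∈ Q (other pairings), all impossible. Hence [Q(γ):Q] = 4 = [Q(√59, √97):Q], so Q(γ) = Q(√59, √97).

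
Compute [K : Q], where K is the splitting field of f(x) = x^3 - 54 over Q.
[K : Q] = 6

The roots of x^3 - 54 are ∛54, ω∛54, ω^2∛54 where ω = e^(2πi/3) is a primitive cube root of unity, so K = Q(∛54, ω). Now [Q(∛54):Q] = 3 (since 54 is not a perfect cube, x^3 - 54 is irreducible) and [Q(ω):Q] = 2. Both 2 and 3 divide [K:Q], and [K:Q] ≤ 3·2 = 6, so [K:Q] = 6. (Equivalently: Q(∛54) ⊂ R but ω ∉ R, so [K : Q(∛54)] = 2.)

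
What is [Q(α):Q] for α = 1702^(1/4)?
[Q(α):Q] = 4

α is a root of x^4 - 1702. By Eisenstein's criterion at the prime p = 2 (which divides the constant term 1702 but p^2 = 4 does not, since 1702 is squarefree), x^4 - 1702 is irreducible over Q. Hence [Q(α):Q] = 4.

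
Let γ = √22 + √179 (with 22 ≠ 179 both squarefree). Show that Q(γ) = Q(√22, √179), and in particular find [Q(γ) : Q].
[Q(γ) : Q] = 4 (equivalently, Q(γ) = Q(√22, √179))

Obviously Q(γ) ⊆ Q(√22, √179), and [Q(√22, √179):Q] = 4 (since 22, 179 are distinct squarefree integers > 1 with 3938 not a perfect square). To show equality we compute the minimal polynomial of γ. From γ = √22 + √179: γ^2 = 22 + 2√(3938) + 179 = 201 + 2√(3938), so γ^2 - 201 = 2√(3938); squaring, (γ^2 - 201)^2 = 4·3938, i.e. γ^4 - 402γ^2 + 40401 - 15752 = 0, i.e. γ^4 - 402γ^2 + 24649 = 0. So γ is a root of x^4 - 402x^2 + 24649. This polynomial is irreducible over Q: it has no rational root (each ±√22 ± √179 is irrational), and any factorization into two quadratics over Q would force √(3938) ∈ Q (pairing opposite roots) or √22, √179 ∈ Q (other pairings), all impossible. Hence [Q(γ):Q] = 4 = [Q(√22, √179):Q], so Q(γ) = Q(√22, √179).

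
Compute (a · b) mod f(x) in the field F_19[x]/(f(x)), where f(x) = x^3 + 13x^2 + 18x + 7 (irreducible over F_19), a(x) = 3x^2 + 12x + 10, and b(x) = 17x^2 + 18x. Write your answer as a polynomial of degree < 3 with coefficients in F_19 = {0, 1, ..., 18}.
a · b ≡ 2x^2 + 7x + 4 (mod f(x))

Multiply in F_19[x]: a(x)·b(x) = (3x^2 + 12x + 10)·(17x^2 + 18x) = 13x^4 + 11x^3 + 6x^2 + 9x. This has degree ≥ 3, so divide by f(x) over F_19: 13x^4 + 11x^3 + 6x^2 + 9x = (13x + 13)·(x^3 + 13x^2 + 18x + 7) + (2x^2 + 7x + 4). Hence a·b ≡ 2x^2 + 7x + 4 (mod f). (F_19[x]/(f) is a field with 19^3 = 6859 elements since f is irreducible of degree 3.)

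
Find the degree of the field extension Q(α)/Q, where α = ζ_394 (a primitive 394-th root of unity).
[Q(α):Q] = 196

The minimal polynomial of ζ_394 over Q is the 394-th cyclotomic polynomial Φ_394(x), which is irreducible over Q and has degree φ(394) = 196. Hence [Q(α):Q] = φ(394) = 196.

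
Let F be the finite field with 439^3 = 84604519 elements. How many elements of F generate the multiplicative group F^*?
There are φ(84604518) = 26516160 primitive elements

F_q^* is cyclic of order q - 1 = 84604518. A cyclic group of order m has exactly φ(m) generators. Here m = 84604518 = 2 · 3^2 · 31^2 · 67 · 73, so the number of primitive elements is φ(84604518) = 26516160.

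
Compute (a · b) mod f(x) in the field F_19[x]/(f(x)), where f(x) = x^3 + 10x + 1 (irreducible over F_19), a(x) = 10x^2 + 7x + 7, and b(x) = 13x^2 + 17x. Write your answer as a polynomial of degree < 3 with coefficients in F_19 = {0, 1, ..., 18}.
a · b ≡ 12x^2 + x + 5 (mod f(x))

Multiply in F_19[x]: a(x)·b(x) = (10x^2 + 7x + 7)·(13x^2 + 17x) = 16x^4 + 14x^3 + x^2 + 5x. This has degree ≥ 3, so divide by f(x) over F_19: 16x^4 + 14x^3 + x^2 + 5x = (16x + 14)·(x^3 + 10x + 1) + (12x^2 + x + 5). Hence a·b ≡ 12x^2 + x + 5 (mod f). (F_19[x]/(f) is a field with 19^3 = 6859 elements since f is irreducible of degree 3.)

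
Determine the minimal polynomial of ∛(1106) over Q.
m_α(x) = x^3 - 1106

α satisfies α^3 = 1106, so x^3 - 1106 annihilates α. By the rational root test, a rational root p/q (in lowest terms) of x^3 - 1106 would satisfy p^3 = 1106 q^3, forcing q = 1 and p^3 = 1106; but 1106 is not a perfect cube, contradiction. A monic cubic over Q with no rational root is irreducible (any nontrivial factorization would include a linear factor). Hence x^3 - 1106 is the minimal polynomial of α, and in particular [Q(α):Q] = 3.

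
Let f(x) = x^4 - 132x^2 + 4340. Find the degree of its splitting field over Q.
[K : Q] = 4

Solving the quadratic in x^2: x^2 = (132 ± √(132^2 - 4·4340))/2 = (132 ± √64)/2 = (132 ± 8)/2, giving x^2 = 62 or x^2 = 70. So f(x) = (x^2 - 62)(x^2 - 70) and the roots of f are ±√62, ±√70. Hence the splitting field is K = Q(√62, √70). Since 62 and 70 are distinct squarefree integers > 1, their product 4340 is not a perfect square, so √70 ∉ Q(√62). By the tower law [K:Q] = [Q(√62,√70):Q(√62)] · [Q(√62):Q] = 2 · 2 = 4.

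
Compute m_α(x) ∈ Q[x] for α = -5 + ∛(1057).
m_α(x) = x^3 + 15x^2 + 75x - 932

Set β = α + 5 = ∛(1057), so β^3 = 1057. Then (α + 5)^3 - 1057 = 0, i.e. α is a root of g(x) = (x + 5)^3 - 1057 = x^3 + 15x^2 + 75x - 932. Since g(x) = h(x + 5) where h(x) = x^3 - 1057, and h is irreducible over Q (because 1057 is not a perfect cube, so h has no rational root, and a monic cubic with no rational root is irreducible), g is also irreducible (irreducibility is preserved under the substitution x → x + 5). Hence m_α(x) = x^3 + 15x^2 + 75x - 932.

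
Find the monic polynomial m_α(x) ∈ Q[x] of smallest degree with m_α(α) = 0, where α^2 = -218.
m_α(x) = x^2 + 218

α satisfies α^2 + 218 = 0, so x^2 + 218 annihilates α. Since d = -218 is squarefree and ≠ 1, it is not a perfect square in Q, so x^2 + 218 has no rational root and is therefore irreducible over Q (a degree-2 polynomial over a field is irreducible iff it has no root). Hence m_α(x) = x^2 + 218.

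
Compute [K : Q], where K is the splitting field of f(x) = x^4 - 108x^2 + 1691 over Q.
[K : Q] = 4

Solving the quadratic in x^2: x^2 = (108 ± √(108^2 - 4·1691))/2 = (108 ± √4900)/2 = (108 ± 70)/2, giving x^2 = 19 or x^2 = 89. So f(x) = (x^2 - 19)(x^2 - 89) and the roots of f are ±√19, ±√89. Hence the splitting field is K = Q(√19, √89). Since 19 and 89 are distinct squarefree integers > 1, their product 1691 is not a perfect square, so √89 ∉ Q(√19). By the tower law [K:Q] = [Q(√19,√89):Q(√19)] · [Q(√19):Q] = 2 · 2 = 4.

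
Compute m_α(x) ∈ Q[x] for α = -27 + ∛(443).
m_α(x) = x^3 + 81x^2 + 2187x + 19240

Set β = α + 27 = ∛(443), so β^3 = 443. Then (α + 27)^3 - 443 = 0, i.e. α is a root of g(x) = (x + 27)^3 - 443 = x^3 + 81x^2 + 2187x + 19240. Since g(x) = h(x + 27) where h(x) = x^3 - 443, and h is irreducible over Q (because 443 is not a perfect cube, so h has no rational root, and a monic cubic with no rational root is irreducible), g is also irreducible (irreducibility is preserved under the substitution x → x + 27). Hence m_α(x) = x^3 + 81x^2 + 2187x + 19240.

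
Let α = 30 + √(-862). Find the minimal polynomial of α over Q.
m_α(x) = x^2 - 60x + 1762

From α - 30 = √(-862), squaring gives (α - 30)^2 = -862, i.e. α^2 - 60α + 900 = -862, so α^2 - 60α + 1762 = 0. The discriminant of x^2 - 60x + 1762 is (-60)^2 - 4·(1762) = 3600 - 7048 = -3448, and 4·(-862) is not a perfect square in Q since -862 is squarefree and ≠ 1. Hence x^2 - 60x + 1762 is irreducible over Q and is the minimal polynomial of α.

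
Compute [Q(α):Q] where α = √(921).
[Q(α):Q] = 2

[Q(α):Q] equals the degree of the minimal polynomial of α. Here α^2 = 921 and x^2 - 921 is irreducible (d = 921 is squarefree, ≠ 1, hence not a square), so deg(m_α) = 2. Thus [Q(α):Q] = 2.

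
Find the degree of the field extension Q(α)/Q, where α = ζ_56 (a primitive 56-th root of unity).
[Q(α):Q] = 24

The minimal polynomial of ζ_56 over Q is the 56-th cyclotomic polynomial Φ_56(x), which is irreducible over Q and has degree φ(56) = 24. Hence [Q(α):Q] = φ(56) = 24.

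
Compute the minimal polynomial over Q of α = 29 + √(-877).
m_α(x) = x^2 - 58x + 1718

From α - 29 = √(-877), squaring gives (α - 29)^2 = -877, i.e. α^2 - 58α + 841 = -877, so α^2 - 58α + 1718 = 0. The discriminant of x^2 - 58x + 1718 is (-58)^2 - 4·(1718) = 3364 - 6872 = -3508, and 4·(-877) is not a perfect square in Q since -877 is squarefree and ≠ 1. Hence x^2 - 58x + 1718 is irreducible over Q and is the minimal polynomial of α.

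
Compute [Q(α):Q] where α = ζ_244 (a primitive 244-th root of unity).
[Q(α):Q] = 120

The minimal polynomial of ζ_244 over Q is the 244-th cyclotomic polynomial Φ_244(x), which is irreducible over Q and has degree φ(244) = 120. Hence [Q(α):Q] = φ(244) = 120.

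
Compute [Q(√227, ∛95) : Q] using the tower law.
[Q(√227, ∛95) : Q] = 6

Let L = Q(√227, ∛95). Since Q(√227) ⊂ L and [Q(√227):Q] = 2, the tower law gives 2 | [L:Q]. Likewise Q(∛95) ⊂ L with [Q(∛95):Q] = 3 (because 95 is not a perfect cube), so 3 | [L:Q]. As gcd(2,3) = 1, [L:Q] is divisible by 6. Conversely L is generated over Q by √227 and ∛95, so [L:Q] ≤ 2·3 = 6. Therefore [Q(√227, ∛95) : Q] = 6.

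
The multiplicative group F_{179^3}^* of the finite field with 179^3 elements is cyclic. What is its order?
|F_{179^3}^*| = 5735338

F_{179^3} has 179^3 = 5735339 elements; its multiplicative group consists of all nonzero elements, so |F_{179^3}^*| = 5735339 - 1 = 5735338. (It is cyclic since any finite subgroup of the multiplicative group of a field is cyclic.)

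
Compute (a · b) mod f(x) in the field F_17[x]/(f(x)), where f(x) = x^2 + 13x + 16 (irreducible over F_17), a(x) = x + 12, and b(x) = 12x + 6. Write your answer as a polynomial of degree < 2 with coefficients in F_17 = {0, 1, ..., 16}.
a · b ≡ 11x + 16 (mod f(x))

Multiply in F_17[x]: a(x)·b(x) = (x + 12)·(12x + 6) = 12x^2 + 14x + 4. This has degree ≥ 2, so divide by f(x) over F_17: 12x^2 + 14x + 4 = (12)·(x^2 + 13x + 16) + (11x + 16). Hence a·b ≡ 11x + 16 (mod f). (F_17[x]/(f) is a field with 17^2 = 289 elements since f is irreducible of degree 2.)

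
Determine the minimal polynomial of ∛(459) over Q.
m_α(x) = x^3 - 459

α satisfies α^3 = 459, so x^3 - 459 annihilates α. By the rational root test, a rational root p/q (in lowest terms) of x^3 - 459 would satisfy p^3 = 459 q^3, forcing q = 1 and p^3 = 459; but 459 is not a perfect cube, contradiction. A monic cubic over Q with no rational root is irreducible (any nontrivial factorization would include a linear factor). Hence x^3 - 459 is the minimal polynomial of α, and in particular [Q(α):Q] = 3.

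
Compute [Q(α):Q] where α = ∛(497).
[Q(α):Q] = 3

The minimal polynomial of α is x^3 - 497, irreducible over Q since 497 is not a perfect cube (so x^3 - 497 has no rational root). Hence [Q(α):Q] = deg(m_α) = 3.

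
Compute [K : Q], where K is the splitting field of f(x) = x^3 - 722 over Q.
[K : Q] = 6

The roots of x^3 - 722 are ∛722, ω∛722, ω^2∛722 where ω = e^(2πi/3) is a primitive cube root of unity, so K = Q(∛722, ω). Now [Q(∛722):Q] = 3 (since 722 is not a perfect cube, x^3 - 722 is irreducible) and [Q(ω):Q] = 2. Both 2 and 3 divide [K:Q], and [K:Q] ≤ 3·2 = 6, so [K:Q] = 6. (Equivalently: Q(∛722) ⊂ R but ω ∉ R, so [K : Q(∛722)] = 2.)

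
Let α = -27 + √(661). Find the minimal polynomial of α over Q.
m_α(x) = x^2 + 54x + 68

From α + 27 = √(661), squaring gives (α + 27)^2 = 661, i.e. α^2 + 54α + 729 = 661, so α^2 + 54α + 68 = 0. The discriminant of x^2 + 54x + 68 is (54)^2 - 4·(68) = 2916 - 272 = 2644, and 4·(661) is not a perfect square in Q since 661 is squarefree and ≠ 1. Hence x^2 + 54x + 68 is irreducible over Q and is the minimal polynomial of α.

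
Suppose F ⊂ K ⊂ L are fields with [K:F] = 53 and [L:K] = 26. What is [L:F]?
[L:F] = 1378

The tower law says that for any tower of field extensions F ⊂ K ⊂ L with finite degrees, [L:F] = [L:K] · [K:F]. Here this gives [L:F] = 26 · 53 = 1378.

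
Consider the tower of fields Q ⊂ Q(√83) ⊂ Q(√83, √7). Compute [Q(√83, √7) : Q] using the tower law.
[Q(√83, √7) : Q] = 4

[Q(√83):Q] = 2 (min poly x^2 - 83, irreducible since 83 is squarefree > 1). For the top step, suppose √7 ∈ Q(√83), say √7 = c + d√83 with c, d ∈ Q. Squaring: 7 = c^2 + 83d^2 + 2cd√83. Since √83 ∉ Q this forces 2cd = 0. If d = 0 then √7 = c ∈ Q, contradicting 7 squarefree > 1. If c = 0 then 7 = 83d^2, so 83·7 = (83d)^2 is a perfect square in Q — but 83·7 = 581 is not a perfect square (since 83 and 7 are distinct squarefree integers). Contradiction. Hence √7 ∉ Q(√83), so x^2 - 7 stays irreducible over Q(√83) and [Q(√83, √7) : Q(√83)] = 2. By the tower law, [Q(√83, √7) : Q] = 2 · 2 = 4.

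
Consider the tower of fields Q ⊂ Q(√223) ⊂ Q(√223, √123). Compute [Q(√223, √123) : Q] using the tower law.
[Q(√223, √123) : Q] = 4

[Q(√223):Q] = 2 (min poly x^2 - 223, irreducible since 223 is squarefree > 1). For the top step, suppose √123 ∈ Q(√223), say √123 = c + d√223 with c, d ∈ Q. Squaring: 123 = c^2 + 223d^2 + 2cd√223. Since √223 ∉ Q this forces 2cd = 0. If d = 0 then √123 = c ∈ Q, contradicting 123 squarefree > 1. If c = 0 then 123 = 223d^2, so 223·123 = (223d)^2 is a perfect square in Q — but 223·123 = 27429 is not a perfect square (since 223 and 123 are distinct squarefree integers). Contradiction. Hence √123 ∉ Q(√223), so x^2 - 123 stays irreducible over Q(√223) and [Q(√223, √123) : Q(√223)] = 2. By the tower law, [Q(√223, √123) : Q] = 2 · 2 = 4.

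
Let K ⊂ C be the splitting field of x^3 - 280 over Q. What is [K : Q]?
[K : Q] = 6

The roots of x^3 - 280 are ∛280, ω∛280, ω^2∛280 where ω = e^(2πi/3) is a primitive cube root of unity, so K = Q(∛280, ω). Now [Q(∛280):Q] = 3 (since 280 is not a perfect cube, x^3 - 280 is irreducible) and [Q(ω):Q] = 2. Both 2 and 3 divide [K:Q], and [K:Q] ≤ 3·2 = 6, so [K:Q] = 6. (Equivalently: Q(∛280) ⊂ R but ω ∉ R, so [K : Q(∛280)] = 2.)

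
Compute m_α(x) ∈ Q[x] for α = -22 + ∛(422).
m_α(x) = x^3 + 66x^2 + 1452x + 10226

Set β = α + 22 = ∛(422), so β^3 = 422. Then (α + 22)^3 - 422 = 0, i.e. α is a root of g(x) = (x + 22)^3 - 422 = x^3 + 66x^2 + 1452x + 10226. Since g(x) = h(x + 22) where h(x) = x^3 - 422, and h is irreducible over Q (because 422 is not a perfect cube, so h has no rational root, and a monic cubic with no rational root is irreducible), g is also irreducible (irreducibility is preserved under the substitution x → x + 22). Hence m_α(x) = x^3 + 66x^2 + 1452x + 10226.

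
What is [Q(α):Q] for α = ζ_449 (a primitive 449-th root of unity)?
[Q(α):Q] = 448

The minimal polynomial of ζ_449 over Q is the 449-th cyclotomic polynomial Φ_449(x), which is irreducible over Q and has degree φ(449) = 448. Hence [Q(α):Q] = φ(449) = 448.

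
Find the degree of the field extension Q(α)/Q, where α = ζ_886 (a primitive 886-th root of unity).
[Q(α):Q] = 442

The minimal polynomial of ζ_886 over Q is the 886-th cyclotomic polynomial Φ_886(x), which is irreducible over Q and has degree φ(886) = 442. Hence [Q(α):Q] = φ(886) = 442.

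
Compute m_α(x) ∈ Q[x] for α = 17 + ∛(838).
m_α(x) = x^3 - 51x^2 + 867x - 5751

Set β = α - 17 = ∛(838), so β^3 = 838. Then (α - 17)^3 - 838 = 0, i.e. α is a root of g(x) = (x - 17)^3 - 838 = x^3 - 51x^2 + 867x - 5751. Since g(x) = h(x - 17) where h(x) = x^3 - 838, and h is irreducible over Q (because 838 is not a perfect cube, so h has no rational root, and a monic cubic with no rational root is irreducible), g is also irreducible (irreducibility is preserved under the substitution x → x - 17). Hence m_α(x) = x^3 - 51x^2 + 867x - 5751.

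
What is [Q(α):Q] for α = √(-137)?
[Q(α):Q] = 2

[Q(α):Q] equals the degree of the minimal polynomial of α. Here α^2 = -137 and x^2 + 137 is irreducible (d = -137 is squarefree, ≠ 1, hence not a square), so deg(m_α) = 2. Thus [Q(α):Q] = 2.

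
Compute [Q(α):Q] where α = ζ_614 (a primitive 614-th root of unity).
[Q(α):Q] = 306

The minimal polynomial of ζ_614 over Q is the 614-th cyclotomic polynomial Φ_614(x), which is irreducible over Q and has degree φ(614) = 306. Hence [Q(α):Q] = φ(614) = 306.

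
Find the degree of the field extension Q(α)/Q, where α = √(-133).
[Q(α):Q] = 2

[Q(α):Q] equals the degree of the minimal polynomial of α. Here α^2 = -133 and x^2 + 133 is irreducible (d = -133 is squarefree, ≠ 1, hence not a square), so deg(m_α) = 2. Thus [Q(α):Q] = 2.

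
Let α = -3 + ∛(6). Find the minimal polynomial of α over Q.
m_α(x) = x^3 + 9x^2 + 27x + 21

Set β = α + 3 = ∛(6), so β^3 = 6. Then (α + 3)^3 - 6 = 0, i.e. α is a root of g(x) = (x + 3)^3 - 6 = x^3 + 9x^2 + 27x + 21. Since g(x) = h(x + 3) where h(x) = x^3 - 6, and h is irreducible over Q (because 6 is not a perfect cube, so h has no rational root, and a monic cubic with no rational root is irreducible), g is also irreducible (irreducibility is preserved under the substitution x → x + 3). Hence m_α(x) = x^3 + 9x^2 + 27x + 21.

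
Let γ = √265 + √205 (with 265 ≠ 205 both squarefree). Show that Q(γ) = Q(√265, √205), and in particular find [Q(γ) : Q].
[Q(γ) : Q] = 4 (equivalently, Q(γ) = Q(√265, √205))

Obviously Q(γ) ⊆ Q(√265, √205), and [Q(√265, √205):Q] = 4 (since 265, 205 are distinct squarefree integers > 1 with 54325 not a perfect square). To show equality we compute the minimal polynomial of γ. From γ = √265 + √205: γ^2 = 265 + 2√(54325) + 205 = 470 + 2√(54325), so γ^2 - 470 = 2√(54325); squaring, (γ^2 - 470)^2 = 4·54325, i.e. γ^4 - 940γ^2 + 220900 - 217300 = 0, i.e. γ^4 - 940γ^2 + 3600 = 0. So γ is a root of x^4 - 940x^2 + 3600. This polynomial is irreducible over Q: it has no rational root (each ±√265 ± √205 is irrational), and any factorization into two quadratics over Q would force √(54325) ∈ Q (pairing opposite roots) or √265, √205 ∈ Q (other pairings), all impossible. Hence [Q(γ):Q] = 4 = [Q(√265, √205):Q], so Q(γ) = Q(√265, √205).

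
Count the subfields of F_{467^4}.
F_{467^4} has 3 subfields

The subfields of F_{p^n} are exactly the fields F_{p^d} for d | n (each is the fixed field of the unique index-d subgroup of Gal(F_{p^n}/F_p) ≅ Z/nZ). The divisors of n = 4 are {1, 2, 4}, giving 3 subfields: F_{467^1}, F_{467^2}, F_{467^4}.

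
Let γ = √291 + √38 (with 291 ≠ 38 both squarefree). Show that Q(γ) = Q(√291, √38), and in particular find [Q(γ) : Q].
[Q(γ) : Q] = 4 (equivalently, Q(γ) = Q(√291, √38))

Obviously Q(γ) ⊆ Q(√291, √38), and [Q(√291, √38):Q] = 4 (since 291, 38 are distinct squarefree integers > 1 with 11058 not a perfect square). To show equality we compute the minimal polynomial of γ. From γ = √291 + √38: γ^2 = 291 + 2√(11058) + 38 = 329 + 2√(11058), so γ^2 - 329 = 2√(11058); squaring, (γ^2 - 329)^2 = 4·11058, i.e. γ^4 - 658γ^2 + 108241 - 44232 = 0, i.e. γ^4 - 658γ^2 + 64009 = 0. So γ is a root of x^4 - 658x^2 + 64009. This polynomial is irreducible over Q: it has no rational root (each ±√291 ± √38 is irrational), and any factorization into two quadratics over Q would force √(11058) ∈ Q (pairing opposite roots) or √291, √38 ∈ Q (other pairings), all impossible. Hence [Q(γ):Q] = 4 = [Q(√291, √38):Q], so Q(γ) = Q(√291, √38).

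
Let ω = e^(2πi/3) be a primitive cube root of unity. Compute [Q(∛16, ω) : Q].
[Q(∛16, ω) : Q] = 6

[Q(∛16):Q] = 3 (min poly x^3 - 16, irreducible since 16 is not a perfect cube). [Q(ω):Q] = 2 (min poly x^2 + x + 1). Since Q(∛16) ⊂ R and ω ∉ R, we have ω ∉ Q(∛16), so x^2 + x + 1 remains irreducible over Q(∛16) and [Q(∛16, ω) : Q(∛16)] = 2. By the tower law, [Q(∛16, ω) : Q] = 3 · 2 = 6. (In fact Q(∛16, ω) is the splitting field of x^3 - 16 over Q.)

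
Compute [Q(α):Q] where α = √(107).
[Q(α):Q] = 2

[Q(α):Q] equals the degree of the minimal polynomial of α. Here α^2 = 107 and x^2 - 107 is irreducible (d = 107 is squarefree, ≠ 1, hence not a square), so deg(m_α) = 2. Thus [Q(α):Q] = 2.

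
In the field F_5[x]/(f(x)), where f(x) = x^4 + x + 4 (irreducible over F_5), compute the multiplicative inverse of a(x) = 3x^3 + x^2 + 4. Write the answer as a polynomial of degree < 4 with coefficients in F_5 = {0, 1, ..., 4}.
a(x)^(-1) ≡ x^2 + 3x + 4 (mod f(x))

Since f is irreducible over F_5, F_5[x]/(f) is a field and a(x) ≠ 0 has an inverse. Apply the extended Euclidean algorithm to f(x) and a(x) in F_5[x]: f(x) = (2x + 1)·a(x) + (4x^2 + 3x);  a(x) = (2x)·(4x^2 + 3x) + (4). The last nonzero remainder is the constant 4 = gcd(f, a) in F_5. Back-substituting through the division chain expresses 4 = s(x)·a(x) + t(x)·f(x) with s(x) ≡ 4x^2 + 2x + 1 (mod f), so (4x^2 + 2x + 1)·a(x) ≡ 4 (mod f). Multiplying by 4^(-1) ≡ 4 in F_5 gives a(x)^(-1) ≡ 4·(4x^2 + 2x + 1) ≡ x^2 + 3x + 4 (mod f). Check: (3x^3 + x^2 + 4)·(x^2 + 3x + 4) = 3x^5 + 3x^2 + 2x + 1 ≡ 1 (mod x^4 + x + 4).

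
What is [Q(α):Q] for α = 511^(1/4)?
[Q(α):Q] = 4

α is a root of x^4 - 511. By Eisenstein's criterion at the prime p = 7 (which divides the constant term 511 but p^2 = 49 does not, since 511 is squarefree), x^4 - 511 is irreducible over Q. Hence [Q(α):Q] = 4.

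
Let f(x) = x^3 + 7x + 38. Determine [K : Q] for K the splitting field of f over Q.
[K : Q] = 6

By the rational root test, any rational root of the monic integer polynomial f(x) = x^3 + 7x + 38 must be an integer dividing the constant term 38, i.e. one of ±{1, 2, 19, 38}. Evaluating: f(1) = 46, f(-1) = 30, f(2) = 60, f(-2) = 16, f(19) = 7030, f(-19) = -6954, f(38) = 55176, f(-38) = -55100; none is 0, so f has no rational root and is therefore irreducible over Q (a cubic with no linear factor over a field is irreducible). For an irreducible cubic, the Galois group is A_3 or S_3 according as the discriminant disc(f) = -4a^3 - 27b^2 = -4·(7)^3 - 27·(38)^2 = -40360 is or is not a square in Q. Here disc(f) = -40360 is not a perfect square in Q, so the Galois group of f over Q is not contained in A_3 and must be all of S_3. The splitting field has degree |S_3| = 6 over Q, so [K : Q] = 6.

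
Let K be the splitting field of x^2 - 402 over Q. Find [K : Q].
[K : Q] = 2

f(x) = x^2 - 402 factors as (x - √402)(x + √402). The splitting field is K = Q(√402). Since 402 is squarefree and > 1, it is not a perfect square, so x^2 - 402 is irreducible over Q and [Q(√402) : Q] = 2. Hence [K : Q] = 2.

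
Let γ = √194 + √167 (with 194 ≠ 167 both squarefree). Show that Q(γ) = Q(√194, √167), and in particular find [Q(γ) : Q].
[Q(γ) : Q] = 4 (equivalently, Q(γ) = Q(√194, √167))

Obviously Q(γ) ⊆ Q(√194, √167), and [Q(√194, √167):Q] = 4 (since 194, 167 are distinct squarefree integers > 1 with 32398 not a perfect square). To show equality we compute the minimal polynomial of γ. From γ = √194 + √167: γ^2 = 194 + 2√(32398) + 167 = 361 + 2√(32398), so γ^2 - 361 = 2√(32398); squaring, (γ^2 - 361)^2 = 4·32398, i.e. γ^4 - 722γ^2 + 130321 - 129592 = 0, i.e. γ^4 - 722γ^2 + 729 = 0. So γ is a root of x^4 - 722x^2 + 729. This polynomial is irreducible over Q: it has no rational root (each ±√194 ± √167 is irrational), and any factorization into two quadratics over Q would force √(32398) ∈ Q (pairing opposite roots) or √194, √167 ∈ Q (other pairings), all impossible. Hence [Q(γ):Q] = 4 = [Q(√194, √167):Q], so Q(γ) = Q(√194, √167).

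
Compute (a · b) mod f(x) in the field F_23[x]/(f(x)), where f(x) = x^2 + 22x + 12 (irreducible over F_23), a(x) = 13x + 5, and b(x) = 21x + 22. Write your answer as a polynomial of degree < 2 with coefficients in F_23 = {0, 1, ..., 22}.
a · b ≡ 20x + 8 (mod f(x))

Multiply in F_23[x]: a(x)·b(x) = (13x + 5)·(21x + 22) = 20x^2 + 18. This has degree ≥ 2, so divide by f(x) over F_23: 20x^2 + 18 = (20)·(x^2 + 22x + 12) + (20x + 8). Hence a·b ≡ 20x + 8 (mod f). (F_23[x]/(f) is a field with 23^2 = 529 elements since f is irreducible of degree 2.)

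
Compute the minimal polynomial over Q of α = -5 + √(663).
m_α(x) = x^2 + 10x - 638

From α + 5 = √(663), squaring gives (α + 5)^2 = 663, i.e. α^2 + 10α + 25 = 663, so α^2 + 10α - 638 = 0. The discriminant of x^2 + 10x - 638 is (10)^2 - 4·(-638) = 100 + 2552 = 2652, and 4·(663) is not a perfect square in Q since 663 is squarefree and ≠ 1. Hence x^2 + 10x - 638 is irreducible over Q and is the minimal polynomial of α.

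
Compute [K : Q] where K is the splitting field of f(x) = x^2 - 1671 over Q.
[K : Q] = 2

f(x) = x^2 - 1671 factors as (x - √1671)(x + √1671). The splitting field is K = Q(√1671). Since 1671 is squarefree and > 1, it is not a perfect square, so x^2 - 1671 is irreducible over Q and [Q(√1671) : Q] = 2. Hence [K : Q] = 2.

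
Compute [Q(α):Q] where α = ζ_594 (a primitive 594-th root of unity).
[Q(α):Q] = 180

The minimal polynomial of ζ_594 over Q is the 594-th cyclotomic polynomial Φ_594(x), which is irreducible over Q and has degree φ(594) = 180. Hence [Q(α):Q] = φ(594) = 180.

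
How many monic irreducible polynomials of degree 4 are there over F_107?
There are 32767038 monic irreducible polynomials of degree 4 over F_107

Each element of F_{107^4} that lies in no proper subfield is a root of exactly one monic irreducible of degree 4 over F_107, and each such polynomial has 4 distinct roots in F_{107^4}. By Möbius inversion the count is N_107(4) = (1/4) Σ_{d|4} μ(4/d) · 107^d = (1/4)(μ(4)·107^1 + μ(2)·107^2 + μ(1)·107^4) = 131068152/4 = 32767038.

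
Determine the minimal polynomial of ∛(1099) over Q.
m_α(x) = x^3 - 1099

α satisfies α^3 = 1099, so x^3 - 1099 annihilates α. By the rational root test, a rational root p/q (in lowest terms) of x^3 - 1099 would satisfy p^3 = 1099 q^3, forcing q = 1 and p^3 = 1099; but 1099 is not a perfect cube, contradiction. A monic cubic over Q with no rational root is irreducible (any nontrivial factorization would include a linear factor). Hence x^3 - 1099 is the minimal polynomial of α, and in particular [Q(α):Q] = 3.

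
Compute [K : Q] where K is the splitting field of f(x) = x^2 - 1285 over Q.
[K : Q] = 2

f(x) = x^2 - 1285 factors as (x - √1285)(x + √1285). The splitting field is K = Q(√1285). Since 1285 is squarefree and > 1, it is not a perfect square, so x^2 - 1285 is irreducible over Q and [Q(√1285) : Q] = 2. Hence [K : Q] = 2.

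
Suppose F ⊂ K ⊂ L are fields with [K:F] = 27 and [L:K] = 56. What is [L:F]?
[L:F] = 1512

The tower law says that for any tower of field extensions F ⊂ K ⊂ L with finite degrees, [L:F] = [L:K] · [K:F]. Here this gives [L:F] = 56 · 27 = 1512.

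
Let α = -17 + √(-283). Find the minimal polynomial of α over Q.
m_α(x) = x^2 + 34x + 572

From α + 17 = √(-283), squaring gives (α + 17)^2 = -283, i.e. α^2 + 34α + 289 = -283, so α^2 + 34α + 572 = 0. The discriminant of x^2 + 34x + 572 is (34)^2 - 4·(572) = 1156 - 2288 = -1132, and 4·(-283) is not a perfect square in Q since -283 is squarefree and ≠ 1. Hence x^2 + 34x + 572 is irreducible over Q and is the minimal polynomial of α.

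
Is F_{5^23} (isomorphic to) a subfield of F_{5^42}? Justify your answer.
No: F_{5^23} is not a subfield of F_{5^42}

F_{p^m} embeds in F_{p^n} iff m | n. Here 23 ∤ 42 (since 42 = 1·23 + 19 with remainder 19 ≠ 0), so F_{5^23} is not a subfield of F_{5^42}. Equivalently: if it were, the tower law would give 23 = [F_{5^23}:F_5] dividing [F_{5^42}:F_5] = 42, contradiction.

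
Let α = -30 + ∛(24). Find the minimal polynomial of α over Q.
m_α(x) = x^3 + 90x^2 + 2700x + 26976

Set β = α + 30 = ∛(24), so β^3 = 24. Then (α + 30)^3 - 24 = 0, i.e. α is a root of g(x) = (x + 30)^3 - 24 = x^3 + 90x^2 + 2700x + 26976. Since g(x) = h(x + 30) where h(x) = x^3 - 24, and h is irreducible over Q (because 24 is not a perfect cube, so h has no rational root, and a monic cubic with no rational root is irreducible), g is also irreducible (irreducibility is preserved under the substitution x → x + 30). Hence m_α(x) = x^3 + 90x^2 + 2700x + 26976.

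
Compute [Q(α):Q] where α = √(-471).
[Q(α):Q] = 2

[Q(α):Q] equals the degree of the minimal polynomial of α. Here α^2 = -471 and x^2 + 471 is irreducible (d = -471 is squarefree, ≠ 1, hence not a square), so deg(m_α) = 2. Thus [Q(α):Q] = 2.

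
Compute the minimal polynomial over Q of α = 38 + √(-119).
m_α(x) = x^2 - 76x + 1563

From α - 38 = √(-119), squaring gives (α - 38)^2 = -119, i.e. α^2 - 76α + 1444 = -119, so α^2 - 76α + 1563 = 0. The discriminant of x^2 - 76x + 1563 is (-76)^2 - 4·(1563) = 5776 - 6252 = -476, and 4·(-119) is not a perfect square in Q since -119 is squarefree and ≠ 1. Hence x^2 - 76x + 1563 is irreducible over Q and is the minimal polynomial of α.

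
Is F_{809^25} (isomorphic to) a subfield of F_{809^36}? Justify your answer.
No: F_{809^25} is not a subfield of F_{809^36}

F_{p^m} embeds in F_{p^n} iff m | n. Here 25 ∤ 36 (since 36 = 1·25 + 11 with remainder 11 ≠ 0), so F_{809^25} is not a subfield of F_{809^36}. Equivalently: if it were, the tower law would give 25 = [F_{809^25}:F_809] dividing [F_{809^36}:F_809] = 36, contradiction.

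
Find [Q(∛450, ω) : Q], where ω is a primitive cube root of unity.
[Q(∛450, ω) : Q] = 6

[Q(∛450):Q] = 3 (min poly x^3 - 450, irreducible since 450 is not a perfect cube). [Q(ω):Q] = 2 (min poly x^2 + x + 1). Since Q(∛450) ⊂ R and ω ∉ R, we have ω ∉ Q(∛450), so x^2 + x + 1 remains irreducible over Q(∛450) and [Q(∛450, ω) : Q(∛450)] = 2. By the tower law, [Q(∛450, ω) : Q] = 3 · 2 = 6. (In fact Q(∛450, ω) is the splitting field of x^3 - 450 over Q.)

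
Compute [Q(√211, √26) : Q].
[Q(√211, √26) : Q] = 4

[Q(√211):Q] = 2 (min poly x^2 - 211, irreducible since 211 is squarefree > 1). For the top step, suppose √26 ∈ Q(√211), say √26 = c + d√211 with c, d ∈ Q. Squaring: 26 = c^2 + 211d^2 + 2cd√211. Since √211 ∉ Q this forces 2cd = 0. If d = 0 then √26 = c ∈ Q, contradicting 26 squarefree > 1. If c = 0 then 26 = 211d^2, so 211·26 = (211d)^2 is a perfect square in Q — but 211·26 = 5486 is not a perfect square (since 211 and 26 are distinct squarefree integers). Contradiction. Hence √26 ∉ Q(√211), so x^2 - 26 stays irreducible over Q(√211) and [Q(√211, √26) : Q(√211)] = 2. By the tower law, [Q(√211, √26) : Q] = 2 · 2 = 4.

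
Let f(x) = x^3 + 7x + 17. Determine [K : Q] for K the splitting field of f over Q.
[K : Q] = 6

By the rational root test, any rational root of the monic integer polynomial f(x) = x^3 + 7x + 17 must be an integer dividing the constant term 17, i.e. one of ±{1, 17}. Evaluating: f(1) = 25, f(-1) = 9, f(17) = 5049, f(-17) = -5015; none is 0, so f has no rational root and is therefore irreducible over Q (a cubic with no linear factor over a field is irreducible). For an irreducible cubic, the Galois group is A_3 or S_3 according as the discriminant disc(f) = -4a^3 - 27b^2 = -4·(7)^3 - 27·(17)^2 = -9175 is or is not a square in Q. Here disc(f) = -9175 is not a perfect square in Q, so the Galois group of f over Q is not contained in A_3 and must be all of S_3. The splitting field has degree |S_3| = 6 over Q, so [K : Q] = 6.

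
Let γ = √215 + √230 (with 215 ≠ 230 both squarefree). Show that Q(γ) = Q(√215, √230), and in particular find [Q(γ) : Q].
[Q(γ) : Q] = 4 (equivalently, Q(γ) = Q(√215, √230))

Obviously Q(γ) ⊆ Q(√215, √230), and [Q(√215, √230):Q] = 4 (since 215, 230 are distinct squarefree integers > 1 with 49450 not a perfect square). To show equality we compute the minimal polynomial of γ. From γ = √215 + √230: γ^2 = 215 + 2√(49450) + 230 = 445 + 2√(49450), so γ^2 - 445 = 2√(49450); squaring, (γ^2 - 445)^2 = 4·49450, i.e. γ^4 - 890γ^2 + 198025 - 197800 = 0, i.e. γ^4 - 890γ^2 + 225 = 0. So γ is a root of x^4 - 890x^2 + 225. This polynomial is irreducible over Q: it has no rational root (each ±√215 ± √230 is irrational), and any factorization into two quadratics over Q would force √(49450) ∈ Q (pairing opposite roots) or √215, √230 ∈ Q (other pairings), all impossible. Hence [Q(γ):Q] = 4 = [Q(√215, √230):Q], so Q(γ) = Q(√215, √230).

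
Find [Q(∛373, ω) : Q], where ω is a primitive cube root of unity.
[Q(∛373, ω) : Q] = 6

[Q(∛373):Q] = 3 (min poly x^3 - 373, irreducible since 373 is not a perfect cube). [Q(ω):Q] = 2 (min poly x^2 + x + 1). Since Q(∛373) ⊂ R and ω ∉ R, we have ω ∉ Q(∛373), so x^2 + x + 1 remains irreducible over Q(∛373) and [Q(∛373, ω) : Q(∛373)] = 2. By the tower law, [Q(∛373, ω) : Q] = 3 · 2 = 6. (In fact Q(∛373, ω) is the splitting field of x^3 - 373 over Q.)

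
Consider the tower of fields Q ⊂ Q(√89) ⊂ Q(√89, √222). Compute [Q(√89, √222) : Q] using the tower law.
[Q(√89, √222) : Q] = 4

[Q(√89):Q] = 2 (min poly x^2 - 89, irreducible since 89 is squarefree > 1). For the top step, suppose √222 ∈ Q(√89), say √222 = c + d√89 with c, d ∈ Q. Squaring: 222 = c^2 + 89d^2 + 2cd√89. Since √89 ∉ Q this forces 2cd = 0. If d = 0 then √222 = c ∈ Q, contradicting 222 squarefree > 1. If c = 0 then 222 = 89d^2, so 89·222 = (89d)^2 is a perfect square in Q — but 89·222 = 19758 is not a perfect square (since 89 and 222 are distinct squarefree integers). Contradiction. Hence √222 ∉ Q(√89), so x^2 - 222 stays irreducible over Q(√89) and [Q(√89, √222) : Q(√89)] = 2. By the tower law, [Q(√89, √222) : Q] = 2 · 2 = 4.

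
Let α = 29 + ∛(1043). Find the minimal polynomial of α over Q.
m_α(x) = x^3 - 87x^2 + 2523x - 25432

Set β = α - 29 = ∛(1043), so β^3 = 1043. Then (α - 29)^3 - 1043 = 0, i.e. α is a root of g(x) = (x - 29)^3 - 1043 = x^3 - 87x^2 + 2523x - 25432. Since g(x) = h(x - 29) where h(x) = x^3 - 1043, and h is irreducible over Q (because 1043 is not a perfect cube, so h has no rational root, and a monic cubic with no rational root is irreducible), g is also irreducible (irreducibility is preserved under the substitution x → x - 29). Hence m_α(x) = x^3 - 87x^2 + 2523x - 25432.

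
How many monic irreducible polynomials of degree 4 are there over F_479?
There are 13160735760 monic irreducible polynomials of degree 4 over F_479

Each element of F_{479^4} that lies in no proper subfield is a root of exactly one monic irreducible of degree 4 over F_479, and each such polynomial has 4 distinct roots in F_{479^4}. By Möbius inversion the count is N_479(4) = (1/4) Σ_{d|4} μ(4/d) · 479^d = (1/4)(μ(4)·479^1 + μ(2)·479^2 + μ(1)·479^4) = 52642943040/4 = 13160735760.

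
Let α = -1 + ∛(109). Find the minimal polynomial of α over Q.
m_α(x) = x^3 + 3x^2 + 3x - 108

Set β = α + 1 = ∛(109), so β^3 = 109. Then (α + 1)^3 - 109 = 0, i.e. α is a root of g(x) = (x + 1)^3 - 109 = x^3 + 3x^2 + 3x - 108. Since g(x) = h(x + 1) where h(x) = x^3 - 109, and h is irreducible over Q (because 109 is not a perfect cube, so h has no rational root, and a monic cubic with no rational root is irreducible), g is also irreducible (irreducibility is preserved under the substitution x → x + 1). Hence m_α(x) = x^3 + 3x^2 + 3x - 108.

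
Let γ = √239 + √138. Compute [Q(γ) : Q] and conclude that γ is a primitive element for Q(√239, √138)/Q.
[Q(γ) : Q] = 4 (equivalently, Q(γ) = Q(√239, √138))

Obviously Q(γ) ⊆ Q(√239, √138), and [Q(√239, √138):Q] = 4 (since 239, 138 are distinct squarefree integers > 1 with 32982 not a perfect square). To show equality we compute the minimal polynomial of γ. From γ = √239 + √138: γ^2 = 239 + 2√(32982) + 138 = 377 + 2√(32982), so γ^2 - 377 = 2√(32982); squaring, (γ^2 - 377)^2 = 4·32982, i.e. γ^4 - 754γ^2 + 142129 - 131928 = 0, i.e. γ^4 - 754γ^2 + 10201 = 0. So γ is a root of x^4 - 754x^2 + 10201. This polynomial is irreducible over Q: it has no rational root (each ±√239 ± √138 is irrational), and any factorization into two quadratics over Q would force √(32982) ∈ Q (pairing opposite roots) or √239, √138 ∈ Q (other pairings), all impossible. Hence [Q(γ):Q] = 4 = [Q(√239, √138):Q], so Q(γ) = Q(√239, √138).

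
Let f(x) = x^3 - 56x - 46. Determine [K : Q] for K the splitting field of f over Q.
[K : Q] = 6

By the rational root test, any rational root of the monic integer polynomial f(x) = x^3 - 56x - 46 must be an integer dividing the constant term -46, i.e. one of ±{1, 2, 23, 46}. Evaluating: f(1) = -101, f(-1) = 9, f(2) = -150, f(-2) = 58, f(23) = 10833, f(-23) = -10925, f(46) = 94714, f(-46) = -94806; none is 0, so f has no rational root and is therefore irreducible over Q (a cubic with no linear factor over a field is irreducible). For an irreducible cubic, the Galois group is A_3 or S_3 according as the discriminant disc(f) = -4a^3 - 27b^2 = -4·(-56)^3 - 27·(-46)^2 = 645332 is or is not a square in Q. Here disc(f) = 645332 is not a perfect square in Q, so the Galois group of f over Q is not contained in A_3 and must be all of S_3. The splitting field has degree |S_3| = 6 over Q, so [K : Q] = 6.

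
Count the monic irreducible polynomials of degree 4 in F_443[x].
There are 9628368438 monic irreducible polynomials of degree 4 over F_443

Each element of F_{443^4} that lies in no proper subfield is a root of exactly one monic irreducible of degree 4 over F_443, and each such polynomial has 4 distinct roots in F_{443^4}. By Möbius inversion the count is N_443(4) = (1/4) Σ_{d|4} μ(4/d) · 443^d = (1/4)(μ(4)·443^1 + μ(2)·443^2 + μ(1)·443^4) = 38513473752/4 = 9628368438.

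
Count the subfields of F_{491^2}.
F_{491^2} has 2 subfields

The subfields of F_{p^n} are exactly the fields F_{p^d} for d | n (each is the fixed field of the unique index-d subgroup of Gal(F_{p^n}/F_p) ≅ Z/nZ). The divisors of n = 2 are {1, 2}, giving 2 subfields: F_{491^1}, F_{491^2}.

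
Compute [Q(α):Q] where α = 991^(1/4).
[Q(α):Q] = 4

α is a root of x^4 - 991. By Eisenstein's criterion at the prime p = 991 (which divides the constant term 991 but p^2 = 982081 does not, since 991 is squarefree), x^4 - 991 is irreducible over Q. Hence [Q(α):Q] = 4.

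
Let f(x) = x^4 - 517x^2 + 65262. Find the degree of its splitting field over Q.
[K : Q] = 4

Solving the quadratic in x^2: x^2 = (517 ± √(517^2 - 4·65262))/2 = (517 ± √6241)/2 = (517 ± 79)/2, giving x^2 = 219 or x^2 = 298. So f(x) = (x^2 - 219)(x^2 - 298) and the roots of f are ±√219, ±√298. Hence the splitting field is K = Q(√219, √298). Since 219 and 298 are distinct squarefree integers > 1, their product 65262 is not a perfect square, so √298 ∉ Q(√219). By the tower law [K:Q] = [Q(√219,√298):Q(√219)] · [Q(√219):Q] = 2 · 2 = 4.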